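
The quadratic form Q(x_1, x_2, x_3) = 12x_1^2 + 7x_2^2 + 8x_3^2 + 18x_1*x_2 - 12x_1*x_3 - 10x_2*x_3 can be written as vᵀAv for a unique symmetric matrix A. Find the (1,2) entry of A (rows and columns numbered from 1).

The coefficient of x_1·x_2 in Q is 18. For a symmetric A this equals A[1,2] + A[2,1] = 2·A[1,2].
So A[1,2] = 18/2 = 9.

9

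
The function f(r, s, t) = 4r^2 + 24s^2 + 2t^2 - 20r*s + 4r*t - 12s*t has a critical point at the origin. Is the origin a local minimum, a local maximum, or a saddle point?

saddle point

The Hessian at the origin is H = [[8, -20, 4], [-20, 48, -12], [4, -12, 4]].
Applying the same elementary operations to the rows and columns of H produces a congruent diagonal matrix with entries 8, -2, 4.
So there are 2 positive, 1 negative pivots.
H is indefinite, so the origin is a saddle point.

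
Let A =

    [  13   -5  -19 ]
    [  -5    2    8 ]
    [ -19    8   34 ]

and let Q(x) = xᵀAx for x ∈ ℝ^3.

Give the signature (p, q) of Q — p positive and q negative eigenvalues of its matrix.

Applying the same elementary operations to the rows and columns of A produces a congruent diagonal matrix with entries 13, 1/13, 0.
That gives 2 positive, 1 zero pivots.

(2, 0)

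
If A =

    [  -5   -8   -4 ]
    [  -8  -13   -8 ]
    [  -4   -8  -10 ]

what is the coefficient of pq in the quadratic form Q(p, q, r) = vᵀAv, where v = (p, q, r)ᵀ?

The coefficient of pq is A[1,2] + A[2,1] = 2·(-8) = -16.

-16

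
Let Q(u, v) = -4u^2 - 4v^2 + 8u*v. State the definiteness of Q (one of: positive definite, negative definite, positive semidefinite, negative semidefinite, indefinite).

negative semidefinite

The symmetric matrix of Q is [[-4, 4], [4, -4]].
For the 2×2 matrix [[-4, 4], [4, -4]]: det = -4·-4 − (4)² = 0, trace = -8.
det = 0 so one eigenvalue is zero; the form is semidefinite with the sign of the trace.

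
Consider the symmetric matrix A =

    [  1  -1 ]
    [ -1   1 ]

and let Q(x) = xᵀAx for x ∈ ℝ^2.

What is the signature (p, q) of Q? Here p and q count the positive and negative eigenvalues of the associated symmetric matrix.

Symmetric row and column elimination reduces A to a congruent diagonal form with pivots 1, 0.
So there are 1 positive, 1 zero pivots.

(1, 0)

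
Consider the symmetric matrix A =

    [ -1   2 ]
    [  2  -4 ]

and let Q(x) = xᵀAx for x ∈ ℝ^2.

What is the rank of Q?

Congruent diagonalization of A (simultaneous row and column reduction) yields pivots -1, 0.
That gives 1 negative, 1 zero pivots.
The rank is the number of nonzero pivots: 1.

1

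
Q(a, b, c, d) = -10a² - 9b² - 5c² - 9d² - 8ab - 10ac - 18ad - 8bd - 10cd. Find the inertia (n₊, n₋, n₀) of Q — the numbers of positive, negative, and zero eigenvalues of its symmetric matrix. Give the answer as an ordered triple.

The symmetric matrix is A = [[-10, -4, -5, -9], [-4, -9, 0, -4], [-5, 0, -5, -5], [-9, -4, -5, -9]].
Applying the same elementary operations to the rows and columns of A produces a congruent diagonal matrix with entries -10, -37/5, -145/74, -20/29.
So there are 4 negative pivots.

(0, 4, 0)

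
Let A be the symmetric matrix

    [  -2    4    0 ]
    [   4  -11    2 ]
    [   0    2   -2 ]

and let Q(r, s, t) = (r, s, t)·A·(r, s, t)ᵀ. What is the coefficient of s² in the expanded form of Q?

-11

The coefficient of s² is the diagonal entry A[2,2] = -11.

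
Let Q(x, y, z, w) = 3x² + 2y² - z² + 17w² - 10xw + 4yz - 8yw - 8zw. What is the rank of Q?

4

Write A = [[3, 0, 0, -5], [0, 2, 2, -4], [0, 2, -1, -4], [-5, -4, -4, 17]].
Row-reducing A symmetrically gives the diagonal entries 3, 2, -3, 2/3.
So there are 3 positive, 1 negative pivots.
The rank is the number of nonzero pivots: 4.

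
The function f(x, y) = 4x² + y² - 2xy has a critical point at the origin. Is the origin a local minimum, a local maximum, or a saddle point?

local minimum

The Hessian at the origin is H = [[8, -2], [-2, 2]].
det H = 8·2 − (-2)² = 12 > 0 and H[1,1] = 8 > 0, so H is positive definite.
Therefore the origin is a local minimum.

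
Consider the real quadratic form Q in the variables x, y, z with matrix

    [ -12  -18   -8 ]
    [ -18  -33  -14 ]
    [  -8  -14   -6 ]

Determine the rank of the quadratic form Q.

Symmetric row and column elimination reduces A to a congruent diagonal form with pivots -12, -6, 0.
That gives 2 negative, 1 zero pivots.
The rank is the number of nonzero pivots: 2.

2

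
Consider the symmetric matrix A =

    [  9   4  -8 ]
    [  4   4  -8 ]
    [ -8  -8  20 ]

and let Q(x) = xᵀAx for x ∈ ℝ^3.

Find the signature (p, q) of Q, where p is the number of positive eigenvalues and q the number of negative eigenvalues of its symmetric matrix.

An LDLᵀ factorisation of A has diagonal entries 9, 20/9, 4.
Counting signs: 3 positive.

(3, 0)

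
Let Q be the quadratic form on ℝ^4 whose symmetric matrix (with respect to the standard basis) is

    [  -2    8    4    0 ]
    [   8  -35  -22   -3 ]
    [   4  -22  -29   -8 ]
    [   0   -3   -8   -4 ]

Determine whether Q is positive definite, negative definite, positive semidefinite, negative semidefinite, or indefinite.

negative definite

Leading principal minors: Δ_1 = -2, Δ_2 = 6, Δ_3 = -54, Δ_4 = 30.
The signs alternate starting with Δ_1 < 0, so by Sylvester's criterion Q is negative definite.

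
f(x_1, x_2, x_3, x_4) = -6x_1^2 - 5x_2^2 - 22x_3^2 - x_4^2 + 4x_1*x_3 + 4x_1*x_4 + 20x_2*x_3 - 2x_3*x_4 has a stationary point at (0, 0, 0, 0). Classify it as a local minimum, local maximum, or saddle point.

The Hessian at the origin is H = [[-12, 0, 4, 4], [0, -10, 20, 0], [4, 20, -44, -2], [4, 0, -2, -2]].
Applying the same elementary operations to the rows and columns of H produces a congruent diagonal matrix with entries -12, -10, -8/3, -1/2.
Counting signs: 4 negative.
H is negative definite, so the origin is a strict local maximum.

local maximum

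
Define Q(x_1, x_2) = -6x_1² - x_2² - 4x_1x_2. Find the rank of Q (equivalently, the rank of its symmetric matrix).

The symmetric matrix is A = [[-6, -2], [-2, -1]].
An LDLᵀ factorisation of A has diagonal entries -6, -1/3.
So there are 2 negative pivots.
The rank is the number of nonzero pivots: 2.

2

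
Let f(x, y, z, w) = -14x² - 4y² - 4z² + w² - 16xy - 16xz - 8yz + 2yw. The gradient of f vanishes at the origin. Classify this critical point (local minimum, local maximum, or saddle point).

The Hessian at the origin is H = [[-28, -16, -16, 0], [-16, -8, -8, 2], [-16, -8, -8, 0], [0, 2, 0, 2]].
H is indefinite, so the origin is a saddle point.

saddle point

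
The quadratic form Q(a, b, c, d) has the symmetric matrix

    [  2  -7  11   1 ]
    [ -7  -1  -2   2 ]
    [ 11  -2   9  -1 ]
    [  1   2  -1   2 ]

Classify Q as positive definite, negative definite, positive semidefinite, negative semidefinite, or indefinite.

indefinite

Congruent diagonalization of A (simultaneous row and column reduction) yields pivots 2, -51/2, 38/51, 3/19.
That gives 3 positive, 1 negative pivots.
Hence Q is indefinite.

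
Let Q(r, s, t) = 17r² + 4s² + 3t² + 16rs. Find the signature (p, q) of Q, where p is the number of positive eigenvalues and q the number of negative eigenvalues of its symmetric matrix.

The associated matrix is A = [[17, 8, 0], [8, 4, 0], [0, 0, 3]].
Congruent diagonalization of A (simultaneous row and column reduction) yields pivots 17, 4/17, 3.
So there are 3 positive pivots.

(3, 0)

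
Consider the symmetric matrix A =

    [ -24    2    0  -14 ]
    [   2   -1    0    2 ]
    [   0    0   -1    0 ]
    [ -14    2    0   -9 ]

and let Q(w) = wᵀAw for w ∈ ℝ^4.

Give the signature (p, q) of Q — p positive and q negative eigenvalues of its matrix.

Applying the same elementary operations to the rows and columns of A produces a congruent diagonal matrix with entries -24, -5/6, -1, 0.
That gives 3 negative, 1 zero pivots.

(0, 3)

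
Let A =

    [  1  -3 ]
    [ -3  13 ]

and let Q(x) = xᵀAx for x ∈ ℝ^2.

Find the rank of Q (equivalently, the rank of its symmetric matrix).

2

An LDLᵀ factorisation of A has diagonal entries 1, 4.
So there are 2 positive pivots.
The rank is the number of nonzero pivots: 2.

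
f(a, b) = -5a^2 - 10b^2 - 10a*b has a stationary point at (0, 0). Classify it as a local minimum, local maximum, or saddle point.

local maximum

The Hessian at the origin is H = [[-10, -10], [-10, -20]].
det H = -10·-20 − (-10)² = 100 > 0 and H[1,1] = -10 < 0, so H is negative definite.
Therefore the origin is a local maximum.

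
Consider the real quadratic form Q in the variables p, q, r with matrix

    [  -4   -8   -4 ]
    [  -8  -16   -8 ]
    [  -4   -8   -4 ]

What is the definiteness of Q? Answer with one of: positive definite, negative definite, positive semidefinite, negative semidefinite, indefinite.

Symmetric row and column elimination reduces A to a congruent diagonal form with pivots -4, 0, 0.
Counting signs: 1 negative, 2 zero.
Hence Q is negative semidefinite.

negative semidefinite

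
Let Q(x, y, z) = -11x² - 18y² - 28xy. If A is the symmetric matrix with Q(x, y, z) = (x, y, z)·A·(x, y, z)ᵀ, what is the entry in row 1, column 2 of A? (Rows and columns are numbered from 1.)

The coefficient of x·y in Q is -28. For a symmetric A this equals A[1,2] + A[2,1] = 2·A[1,2].
So A[1,2] = -28/2 = -14.

-14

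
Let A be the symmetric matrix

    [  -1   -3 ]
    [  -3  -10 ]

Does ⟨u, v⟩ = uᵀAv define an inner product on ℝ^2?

no

Leading principal minors: Δ_1 = -1, Δ_2 = 1.
The signs alternate starting with Δ_1 < 0, so by Sylvester's criterion Q is negative definite.
⟨·,·⟩ is an inner product exactly when A is positive definite.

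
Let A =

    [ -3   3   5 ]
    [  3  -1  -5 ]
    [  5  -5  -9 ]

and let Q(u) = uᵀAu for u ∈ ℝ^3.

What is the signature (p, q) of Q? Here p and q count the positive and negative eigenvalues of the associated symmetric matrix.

(1, 2)

Congruent diagonalization of A (simultaneous row and column reduction) yields pivots -3, 2, -2/3.
Counting signs: 1 positive, 2 negative.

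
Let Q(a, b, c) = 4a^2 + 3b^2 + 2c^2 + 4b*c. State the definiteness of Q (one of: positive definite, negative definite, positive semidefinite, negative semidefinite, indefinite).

The symmetric matrix is A = [[4, 0, 0], [0, 3, 2], [0, 2, 2]].
An LDLᵀ factorisation of A has diagonal entries 4, 3, 2/3.
That gives 3 positive pivots.
Hence Q is positive definite.

positive definite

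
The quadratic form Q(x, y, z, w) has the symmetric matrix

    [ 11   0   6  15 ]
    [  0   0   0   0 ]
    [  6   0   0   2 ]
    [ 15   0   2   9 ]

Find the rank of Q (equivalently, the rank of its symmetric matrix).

3

Symmetric row and column elimination reduces A to a congruent diagonal form with pivots 11, 0, -36/11, 2/9.
Counting signs: 2 positive, 1 negative, 1 zero.
The rank is the number of nonzero pivots: 3.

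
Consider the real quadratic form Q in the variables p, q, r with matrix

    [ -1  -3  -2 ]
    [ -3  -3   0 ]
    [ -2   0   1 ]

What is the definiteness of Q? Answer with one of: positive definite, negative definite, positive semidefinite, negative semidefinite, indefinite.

Row-reducing A symmetrically gives the diagonal entries -1, 6, -1.
Counting signs: 1 positive, 2 negative.
Hence Q is indefinite.

indefinite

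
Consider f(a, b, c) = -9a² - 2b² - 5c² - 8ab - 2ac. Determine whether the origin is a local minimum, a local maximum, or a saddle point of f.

The Hessian at the origin is H = [[-18, -8, -2], [-8, -4, 0], [-2, 0, -10]].
Congruent diagonalization of H (simultaneous row and column reduction) yields pivots -18, -4/9, -8.
That gives 3 negative pivots.
H is negative definite, so the origin is a strict local maximum.

local maximum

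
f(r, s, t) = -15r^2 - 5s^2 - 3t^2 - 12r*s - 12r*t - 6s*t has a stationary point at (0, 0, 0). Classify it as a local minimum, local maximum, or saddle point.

The Hessian at the origin is H = [[-30, -12, -12], [-12, -10, -6], [-12, -6, -6]].
Row-reducing H symmetrically gives the diagonal entries -30, -26/5, -12/13.
That gives 3 negative pivots.
H is negative definite, so the origin is a strict local maximum.

local maximum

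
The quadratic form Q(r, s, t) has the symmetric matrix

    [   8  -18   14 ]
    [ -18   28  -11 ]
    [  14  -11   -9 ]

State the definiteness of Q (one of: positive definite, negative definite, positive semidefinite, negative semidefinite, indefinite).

indefinite

Applying the same elementary operations to the rows and columns of A produces a congruent diagonal matrix with entries 8, -25/2, 3/25.
So there are 2 positive, 1 negative pivots.
Hence Q is indefinite.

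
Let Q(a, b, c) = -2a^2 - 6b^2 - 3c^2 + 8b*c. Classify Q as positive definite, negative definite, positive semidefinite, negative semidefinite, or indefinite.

negative definite

Write A = [[-2, 0, 0], [0, -6, 4], [0, 4, -3]].
Congruent diagonalization of A (simultaneous row and column reduction) yields pivots -2, -6, -1/3.
That gives 3 negative pivots.
Hence Q is negative definite.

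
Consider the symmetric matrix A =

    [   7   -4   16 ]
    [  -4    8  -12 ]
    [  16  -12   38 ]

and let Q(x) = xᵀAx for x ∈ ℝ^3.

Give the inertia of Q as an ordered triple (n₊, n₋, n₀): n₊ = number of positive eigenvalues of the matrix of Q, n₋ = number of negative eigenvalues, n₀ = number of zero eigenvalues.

Congruent diagonalization of A (simultaneous row and column reduction) yields pivots 7, 40/7, 0.
Counting signs: 2 positive, 1 zero.

(2, 0, 1)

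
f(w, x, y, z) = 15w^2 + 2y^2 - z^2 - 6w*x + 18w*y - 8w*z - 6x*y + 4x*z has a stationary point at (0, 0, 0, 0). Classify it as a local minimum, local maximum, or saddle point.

The Hessian at the origin is H = [[30, -6, 18, -8], [-6, 0, -6, 4], [18, -6, 4, 0], [-8, 4, 0, -2]].
Row-reducing H symmetrically gives the diagonal entries 30, -6/5, -2, 2/3.
That gives 2 positive, 2 negative pivots.
H is indefinite, so the origin is a saddle point.

saddle point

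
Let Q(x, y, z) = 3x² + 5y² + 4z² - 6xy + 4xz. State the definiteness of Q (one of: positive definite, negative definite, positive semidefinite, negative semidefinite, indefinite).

positive definite

Write A = [[3, -3, 2], [-3, 5, 0], [2, 0, 4]].
Congruent diagonalization of A (simultaneous row and column reduction) yields pivots 3, 2, 2/3.
Counting signs: 3 positive.
Hence Q is positive definite.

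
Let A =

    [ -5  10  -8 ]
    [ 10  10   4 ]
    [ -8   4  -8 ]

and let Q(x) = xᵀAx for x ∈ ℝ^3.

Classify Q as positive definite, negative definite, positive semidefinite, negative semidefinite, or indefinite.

Symmetric row and column elimination reduces A to a congruent diagonal form with pivots -5, 30, 0.
So there are 1 positive, 1 negative, 1 zero pivots.
Hence Q is indefinite.

indefinite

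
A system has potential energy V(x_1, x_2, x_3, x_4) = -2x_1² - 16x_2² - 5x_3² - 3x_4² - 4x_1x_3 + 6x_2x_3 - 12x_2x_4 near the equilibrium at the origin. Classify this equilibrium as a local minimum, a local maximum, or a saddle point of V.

The Hessian at the origin is H = [[-4, 0, -4, 0], [0, -32, 6, -12], [-4, 6, -10, 0], [0, -12, 0, -6]].
Congruent diagonalization of H (simultaneous row and column reduction) yields pivots -4, -32, -39/8, -6/13.
That gives 4 negative pivots.
H is negative definite, so the origin is a strict local maximum.

local maximum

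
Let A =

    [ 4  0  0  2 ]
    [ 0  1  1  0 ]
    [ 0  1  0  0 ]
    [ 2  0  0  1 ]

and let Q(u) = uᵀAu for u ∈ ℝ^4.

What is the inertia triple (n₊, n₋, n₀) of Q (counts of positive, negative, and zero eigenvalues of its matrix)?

Symmetric row and column elimination reduces A to a congruent diagonal form with pivots 4, 1, -1, 0.
So there are 2 positive, 1 negative, 1 zero pivots.

(2, 1, 1)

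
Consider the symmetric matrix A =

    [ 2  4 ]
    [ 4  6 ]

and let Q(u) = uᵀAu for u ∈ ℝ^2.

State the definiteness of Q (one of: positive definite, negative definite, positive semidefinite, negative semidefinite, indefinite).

indefinite

For the 2×2 matrix [[2, 4], [4, 6]]: det = 2·6 − (4)² = -4, trace = 8.
det < 0 so the eigenvalues have opposite signs; the form is indefinite.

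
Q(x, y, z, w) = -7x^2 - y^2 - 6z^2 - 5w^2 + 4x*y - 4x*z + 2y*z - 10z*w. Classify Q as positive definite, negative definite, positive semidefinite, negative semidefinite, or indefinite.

The symmetric matrix is A = [[-7, 2, -2, 0], [2, -1, 1, 0], [-2, 1, -6, -5], [0, 0, -5, -5]].
Congruent diagonalization of A (simultaneous row and column reduction) yields pivots -7, -3/7, -5, 0.
Counting signs: 3 negative, 1 zero.
Hence Q is negative semidefinite.

negative semidefinite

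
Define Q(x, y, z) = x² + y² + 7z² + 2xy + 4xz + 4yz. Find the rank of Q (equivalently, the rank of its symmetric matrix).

2

The symmetric matrix is A = [[1, 1, 2], [1, 1, 2], [2, 2, 7]].
Congruent diagonalization of A (simultaneous row and column reduction) yields pivots 1, 0, 3.
Counting signs: 2 positive, 1 zero.
The rank is the number of nonzero pivots: 2.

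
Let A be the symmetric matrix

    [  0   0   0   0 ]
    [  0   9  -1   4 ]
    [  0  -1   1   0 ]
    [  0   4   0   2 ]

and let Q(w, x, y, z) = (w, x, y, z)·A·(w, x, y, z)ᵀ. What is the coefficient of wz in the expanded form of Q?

The coefficient of wz is A[1,4] + A[4,1] = 2·0 = 0.

0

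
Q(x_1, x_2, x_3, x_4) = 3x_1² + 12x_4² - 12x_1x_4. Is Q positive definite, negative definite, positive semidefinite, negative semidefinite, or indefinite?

Write A = [[3, 0, 0, -6], [0, 0, 0, 0], [0, 0, 0, 0], [-6, 0, 0, 12]].
Row-reducing A symmetrically gives the diagonal entries 3, 0, 0, 0.
Counting signs: 1 positive, 3 zero.
Hence Q is positive semidefinite.

positive semidefinite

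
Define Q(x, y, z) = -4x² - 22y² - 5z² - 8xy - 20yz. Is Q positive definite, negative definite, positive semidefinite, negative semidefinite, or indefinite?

indefinite

The associated matrix is A = [[-4, -4, 0], [-4, -22, -10], [0, -10, -5]].
Row-reducing A symmetrically gives the diagonal entries -4, -18, 5/9.
So there are 1 positive, 2 negative pivots.
Hence Q is indefinite.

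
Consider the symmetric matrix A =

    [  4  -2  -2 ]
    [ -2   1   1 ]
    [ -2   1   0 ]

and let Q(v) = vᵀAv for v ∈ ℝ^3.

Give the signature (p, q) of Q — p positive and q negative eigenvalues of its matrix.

(1, 1)

Symmetric row and column elimination reduces A to a congruent diagonal form with pivots 4, 0, -1.
That gives 1 positive, 1 negative, 1 zero pivots.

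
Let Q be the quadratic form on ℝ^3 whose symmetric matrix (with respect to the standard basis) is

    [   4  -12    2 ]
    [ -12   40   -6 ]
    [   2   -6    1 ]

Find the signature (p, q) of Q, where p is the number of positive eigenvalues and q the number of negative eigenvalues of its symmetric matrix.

(2, 0)

Applying the same elementary operations to the rows and columns of A produces a congruent diagonal matrix with entries 4, 4, 0.
That gives 2 positive, 1 zero pivots.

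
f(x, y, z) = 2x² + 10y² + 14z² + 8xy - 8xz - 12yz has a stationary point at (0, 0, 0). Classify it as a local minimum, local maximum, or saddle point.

The Hessian at the origin is H = [[4, 8, -8], [8, 20, -12], [-8, -12, 28]].
Row-reducing H symmetrically gives the diagonal entries 4, 4, 8.
Counting signs: 3 positive.
H is positive definite, so the origin is a strict local minimum.

local minimum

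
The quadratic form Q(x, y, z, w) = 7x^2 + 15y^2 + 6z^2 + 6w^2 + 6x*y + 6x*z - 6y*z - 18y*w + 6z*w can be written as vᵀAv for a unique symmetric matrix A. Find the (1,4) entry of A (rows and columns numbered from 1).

The coefficient of x·w in Q is 0. For a symmetric A this equals A[1,4] + A[4,1] = 2·A[1,4].
So A[1,4] = 0/2 = 0.

0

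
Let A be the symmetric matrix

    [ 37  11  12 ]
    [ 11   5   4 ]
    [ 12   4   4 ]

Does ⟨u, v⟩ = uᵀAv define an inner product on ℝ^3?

no

Applying the same elementary operations to the rows and columns of A produces a congruent diagonal matrix with entries 37, 64/37, 0.
That gives 2 positive, 1 zero pivots.
Hence Q is positive semidefinite.
⟨·,·⟩ is an inner product exactly when A is positive definite.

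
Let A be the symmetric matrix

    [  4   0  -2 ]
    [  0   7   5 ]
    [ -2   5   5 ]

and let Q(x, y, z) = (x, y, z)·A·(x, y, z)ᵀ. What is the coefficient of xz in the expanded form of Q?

The coefficient of xz is A[1,3] + A[3,1] = 2·(-2) = -4.

-4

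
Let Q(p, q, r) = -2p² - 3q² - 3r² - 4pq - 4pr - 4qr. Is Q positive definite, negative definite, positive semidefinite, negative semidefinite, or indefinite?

Write A = [[-2, -2, -2], [-2, -3, -2], [-2, -2, -3]].
Congruent diagonalization of A (simultaneous row and column reduction) yields pivots -2, -1, -1.
Counting signs: 3 negative.
Hence Q is negative definite.

negative definite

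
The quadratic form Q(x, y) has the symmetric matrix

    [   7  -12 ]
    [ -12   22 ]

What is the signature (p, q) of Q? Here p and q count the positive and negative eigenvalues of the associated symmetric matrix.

(2, 0)

Symmetric row and column elimination reduces A to a congruent diagonal form with pivots 7, 10/7.
Counting signs: 2 positive.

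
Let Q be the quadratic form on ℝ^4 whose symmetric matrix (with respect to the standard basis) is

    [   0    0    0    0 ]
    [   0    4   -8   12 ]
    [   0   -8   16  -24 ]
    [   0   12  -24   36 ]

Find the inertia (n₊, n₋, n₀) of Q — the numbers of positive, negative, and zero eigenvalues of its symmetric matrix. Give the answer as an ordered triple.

(1, 0, 3)

Row-reducing A symmetrically gives the diagonal entries 0, 4, 0, 0.
That gives 1 positive, 3 zero pivots.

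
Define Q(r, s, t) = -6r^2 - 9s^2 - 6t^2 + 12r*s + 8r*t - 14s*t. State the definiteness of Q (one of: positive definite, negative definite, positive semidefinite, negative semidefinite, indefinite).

negative definite

The symmetric matrix is A = [[-6, 6, 4], [6, -9, -7], [4, -7, -6]].
Row-reducing A symmetrically gives the diagonal entries -6, -3, -1/3.
Counting signs: 3 negative.
Hence Q is negative definite.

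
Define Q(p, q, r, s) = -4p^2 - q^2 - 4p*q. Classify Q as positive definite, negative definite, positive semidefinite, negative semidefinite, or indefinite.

The associated matrix is A = [[-4, -2, 0, 0], [-2, -1, 0, 0], [0, 0, 0, 0], [0, 0, 0, 0]].
Applying the same elementary operations to the rows and columns of A produces a congruent diagonal matrix with entries -4, 0, 0, 0.
So there are 1 negative, 3 zero pivots.
Hence Q is negative semidefinite.

negative semidefinite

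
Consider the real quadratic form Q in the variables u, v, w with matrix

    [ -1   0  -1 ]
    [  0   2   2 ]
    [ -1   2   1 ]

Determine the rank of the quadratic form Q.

Row-reducing A symmetrically gives the diagonal entries -1, 2, 0.
That gives 1 positive, 1 negative, 1 zero pivots.
The rank is the number of nonzero pivots: 2.

2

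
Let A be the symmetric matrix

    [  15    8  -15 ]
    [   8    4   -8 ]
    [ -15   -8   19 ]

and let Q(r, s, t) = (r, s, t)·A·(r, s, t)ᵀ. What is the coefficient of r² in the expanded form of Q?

The coefficient of r² is the diagonal entry A[1,1] = 15.

15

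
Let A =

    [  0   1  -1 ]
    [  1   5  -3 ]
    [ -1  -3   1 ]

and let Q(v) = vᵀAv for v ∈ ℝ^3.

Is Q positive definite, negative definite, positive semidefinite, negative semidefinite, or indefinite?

indefinite

A is congruent to a diagonal matrix with 1 positive, 1 negative and 1 zero entries, so Q is indefinite.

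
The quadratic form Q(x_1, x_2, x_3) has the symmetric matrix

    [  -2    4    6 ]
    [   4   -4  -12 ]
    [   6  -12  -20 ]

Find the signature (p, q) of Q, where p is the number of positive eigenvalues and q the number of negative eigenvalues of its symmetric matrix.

(1, 2)

An LDLᵀ factorisation of A has diagonal entries -2, 4, -2.
Counting signs: 1 positive, 2 negative.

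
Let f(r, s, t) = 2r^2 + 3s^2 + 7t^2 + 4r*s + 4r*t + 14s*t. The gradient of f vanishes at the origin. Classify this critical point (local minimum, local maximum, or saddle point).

saddle point

The Hessian at the origin is H = [[4, 4, 4], [4, 6, 14], [4, 14, 14]].
Row-reducing H symmetrically gives the diagonal entries 4, 2, -40.
Counting signs: 2 positive, 1 negative.
H is indefinite, so the origin is a saddle point.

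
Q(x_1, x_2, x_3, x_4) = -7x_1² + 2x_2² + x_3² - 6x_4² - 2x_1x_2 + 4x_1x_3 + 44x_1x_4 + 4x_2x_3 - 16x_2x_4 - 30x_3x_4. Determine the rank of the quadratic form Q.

The symmetric matrix is A = [[-7, -1, 2, 22], [-1, 2, 2, -8], [2, 2, 1, -15], [22, -8, -15, -6]].
Congruent diagonalization of A (simultaneous row and column reduction) yields pivots -7, 15/7, 1/5, 5.
Counting signs: 3 positive, 1 negative.
The rank is the number of nonzero pivots: 4.

4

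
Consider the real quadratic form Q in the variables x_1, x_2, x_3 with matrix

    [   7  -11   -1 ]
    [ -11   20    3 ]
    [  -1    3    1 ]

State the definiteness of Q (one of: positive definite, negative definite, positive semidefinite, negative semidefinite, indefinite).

Leading principal minors: Δ_1 = 7, Δ_2 = 19, Δ_3 = 2.
All leading principal minors are positive, so by Sylvester's criterion Q is positive definite.

positive definite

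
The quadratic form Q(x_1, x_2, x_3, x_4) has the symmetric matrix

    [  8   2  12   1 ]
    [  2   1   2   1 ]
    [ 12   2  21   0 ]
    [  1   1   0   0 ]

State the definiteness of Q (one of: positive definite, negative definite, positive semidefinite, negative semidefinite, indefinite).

Row-reducing A symmetrically gives the diagonal entries 8, 1/2, 1, -5/4.
That gives 3 positive, 1 negative pivots.
Hence Q is indefinite.

indefinite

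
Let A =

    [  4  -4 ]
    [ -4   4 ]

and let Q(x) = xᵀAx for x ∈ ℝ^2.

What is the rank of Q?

1

Congruent diagonalization of A (simultaneous row and column reduction) yields pivots 4, 0.
So there are 1 positive, 1 zero pivots.
The rank is the number of nonzero pivots: 1.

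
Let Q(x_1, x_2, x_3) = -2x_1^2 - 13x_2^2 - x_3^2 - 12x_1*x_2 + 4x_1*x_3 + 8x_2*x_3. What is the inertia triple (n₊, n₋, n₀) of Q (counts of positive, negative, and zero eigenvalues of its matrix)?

(2, 1, 0)

The associated matrix is A = [[-2, -6, 2], [-6, -13, 4], [2, 4, -1]].
Symmetric row and column elimination reduces A to a congruent diagonal form with pivots -2, 5, 1/5.
That gives 2 positive, 1 negative pivots.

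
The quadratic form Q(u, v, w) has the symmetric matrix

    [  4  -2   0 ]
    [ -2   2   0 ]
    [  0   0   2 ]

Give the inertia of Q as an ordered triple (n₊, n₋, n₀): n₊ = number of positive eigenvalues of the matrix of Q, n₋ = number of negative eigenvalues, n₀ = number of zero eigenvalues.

Congruent diagonalization of A (simultaneous row and column reduction) yields pivots 4, 1, 2.
So there are 3 positive pivots.

(3, 0, 0)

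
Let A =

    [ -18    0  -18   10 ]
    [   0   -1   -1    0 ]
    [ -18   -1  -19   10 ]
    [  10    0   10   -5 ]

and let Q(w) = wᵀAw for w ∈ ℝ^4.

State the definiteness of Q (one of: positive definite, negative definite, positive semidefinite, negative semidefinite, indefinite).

indefinite

Symmetric row and column elimination reduces A to a congruent diagonal form with pivots -18, -1, 0, 5/9.
So there are 1 positive, 2 negative, 1 zero pivots.
Hence Q is indefinite.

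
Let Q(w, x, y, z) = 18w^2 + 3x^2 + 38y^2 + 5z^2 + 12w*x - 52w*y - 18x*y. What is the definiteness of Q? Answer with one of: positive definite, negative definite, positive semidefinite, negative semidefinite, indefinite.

The symmetric matrix is A = [[18, 6, -26, 0], [6, 3, -9, 0], [-26, -9, 38, 0], [0, 0, 0, 5]].
Applying the same elementary operations to the rows and columns of A produces a congruent diagonal matrix with entries 18, 1, 1/3, 5.
So there are 4 positive pivots.
Hence Q is positive definite.

positive definite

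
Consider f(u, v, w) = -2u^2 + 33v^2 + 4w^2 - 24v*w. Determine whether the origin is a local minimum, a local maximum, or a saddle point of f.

The Hessian at the origin is H = [[-4, 0, 0], [0, 66, -24], [0, -24, 8]].
Row-reducing H symmetrically gives the diagonal entries -4, 66, -8/11.
That gives 1 positive, 2 negative pivots.
H is indefinite, so the origin is a saddle point.

saddle point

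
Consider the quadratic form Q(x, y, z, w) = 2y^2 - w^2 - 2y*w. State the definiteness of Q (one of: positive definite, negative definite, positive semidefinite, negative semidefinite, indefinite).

indefinite

Write A = [[0, 0, 0, 0], [0, 2, 0, -1], [0, 0, 0, 0], [0, -1, 0, -1]].
Row-reducing A symmetrically gives the diagonal entries 0, 2, 0, -3/2.
So there are 1 positive, 1 negative, 2 zero pivots.
Hence Q is indefinite.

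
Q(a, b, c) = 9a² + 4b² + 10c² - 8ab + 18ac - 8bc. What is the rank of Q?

3

Write A = [[9, -4, 9], [-4, 4, -4], [9, -4, 10]].
Symmetric row and column elimination reduces A to a congruent diagonal form with pivots 9, 20/9, 1.
So there are 3 positive pivots.
The rank is the number of nonzero pivots: 3.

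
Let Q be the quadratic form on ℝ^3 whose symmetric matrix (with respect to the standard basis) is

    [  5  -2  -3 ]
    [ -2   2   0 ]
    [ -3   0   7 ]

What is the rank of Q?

Symmetric row and column elimination reduces A to a congruent diagonal form with pivots 5, 6/5, 4.
That gives 3 positive pivots.
The rank is the number of nonzero pivots: 3.

3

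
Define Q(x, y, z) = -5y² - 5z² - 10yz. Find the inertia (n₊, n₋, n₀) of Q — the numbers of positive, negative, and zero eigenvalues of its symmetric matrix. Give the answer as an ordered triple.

Write A = [[0, 0, 0], [0, -5, -5], [0, -5, -5]].
Symmetric row and column elimination reduces A to a congruent diagonal form with pivots 0, -5, 0.
That gives 1 negative, 2 zero pivots.

(0, 1, 2)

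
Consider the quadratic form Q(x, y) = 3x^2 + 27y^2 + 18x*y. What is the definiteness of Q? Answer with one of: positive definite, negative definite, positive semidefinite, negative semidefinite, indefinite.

positive semidefinite

Write A = [[3, 9], [9, 27]].
Congruent diagonalization of A (simultaneous row and column reduction) yields pivots 3, 0.
Counting signs: 1 positive, 1 zero.
Hence Q is positive semidefinite.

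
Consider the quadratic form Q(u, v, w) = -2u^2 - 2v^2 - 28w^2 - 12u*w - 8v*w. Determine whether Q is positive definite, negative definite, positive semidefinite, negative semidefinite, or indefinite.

negative definite

The symmetric matrix is A = [[-2, 0, -6], [0, -2, -4], [-6, -4, -28]].
An LDLᵀ factorisation of A has diagonal entries -2, -2, -2.
Counting signs: 3 negative.
Hence Q is negative definite.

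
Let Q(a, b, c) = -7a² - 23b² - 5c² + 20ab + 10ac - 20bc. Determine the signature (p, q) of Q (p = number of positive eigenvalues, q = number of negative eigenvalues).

(0, 3)

Write A = [[-7, 10, 5], [10, -23, -10], [5, -10, -5]].
An LDLᵀ factorisation of A has diagonal entries -7, -61/7, -30/61.
Counting signs: 3 negative.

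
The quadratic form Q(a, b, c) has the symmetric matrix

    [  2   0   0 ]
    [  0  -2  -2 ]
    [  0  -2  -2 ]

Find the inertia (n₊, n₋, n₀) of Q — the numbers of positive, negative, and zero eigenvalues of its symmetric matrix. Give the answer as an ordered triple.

(1, 1, 1)

Applying the same elementary operations to the rows and columns of A produces a congruent diagonal matrix with entries 2, -2, 0.
That gives 1 positive, 1 negative, 1 zero pivots.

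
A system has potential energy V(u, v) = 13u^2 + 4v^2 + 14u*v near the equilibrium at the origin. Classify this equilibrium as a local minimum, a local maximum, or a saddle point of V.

local minimum

The Hessian at the origin is H = [[26, 14], [14, 8]].
det H = 26·8 − (14)² = 12 > 0 and H[1,1] = 26 > 0, so H is positive definite.
Therefore the origin is a local minimum.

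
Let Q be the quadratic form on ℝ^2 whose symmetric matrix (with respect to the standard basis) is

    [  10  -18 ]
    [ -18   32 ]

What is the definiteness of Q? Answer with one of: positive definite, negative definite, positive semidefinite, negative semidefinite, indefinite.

Row-reducing A symmetrically gives the diagonal entries 10, -2/5.
Counting signs: 1 positive, 1 negative.
Hence Q is indefinite.

indefinite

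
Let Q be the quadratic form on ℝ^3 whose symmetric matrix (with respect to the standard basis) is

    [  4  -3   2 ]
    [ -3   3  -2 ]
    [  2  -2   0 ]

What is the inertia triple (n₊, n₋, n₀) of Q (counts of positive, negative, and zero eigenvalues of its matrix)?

(2, 1, 0)

Congruent diagonalization of A (simultaneous row and column reduction) yields pivots 4, 3/4, -4/3.
So there are 2 positive, 1 negative pivots.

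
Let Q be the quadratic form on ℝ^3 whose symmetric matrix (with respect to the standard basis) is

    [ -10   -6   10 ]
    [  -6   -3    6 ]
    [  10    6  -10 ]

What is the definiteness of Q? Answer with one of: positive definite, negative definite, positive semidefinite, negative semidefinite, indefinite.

indefinite

Applying the same elementary operations to the rows and columns of A produces a congruent diagonal matrix with entries -10, 3/5, 0.
That gives 1 positive, 1 negative, 1 zero pivots.
Hence Q is indefinite.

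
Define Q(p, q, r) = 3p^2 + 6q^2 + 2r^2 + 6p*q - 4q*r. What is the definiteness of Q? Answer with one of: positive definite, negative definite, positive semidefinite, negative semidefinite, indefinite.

positive definite

The symmetric matrix of Q is A = [[3, 3, 0], [3, 6, -2], [0, -2, 2]].
Leading principal minors: Δ_1 = 3, Δ_2 = 9, Δ_3 = 6.
All leading principal minors are positive, so by Sylvester's criterion Q is positive definite.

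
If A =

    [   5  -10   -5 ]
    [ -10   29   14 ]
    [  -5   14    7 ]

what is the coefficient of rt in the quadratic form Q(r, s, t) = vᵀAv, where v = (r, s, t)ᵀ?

-10

The coefficient of rt is A[1,3] + A[3,1] = 2·(-5) = -10.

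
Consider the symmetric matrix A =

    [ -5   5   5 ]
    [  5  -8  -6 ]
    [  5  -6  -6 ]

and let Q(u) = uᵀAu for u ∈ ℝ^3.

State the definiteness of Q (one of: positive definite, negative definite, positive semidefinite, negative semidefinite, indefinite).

negative definite

An LDLᵀ factorisation of A has diagonal entries -5, -3, -2/3.
That gives 3 negative pivots.
Hence Q is negative definite.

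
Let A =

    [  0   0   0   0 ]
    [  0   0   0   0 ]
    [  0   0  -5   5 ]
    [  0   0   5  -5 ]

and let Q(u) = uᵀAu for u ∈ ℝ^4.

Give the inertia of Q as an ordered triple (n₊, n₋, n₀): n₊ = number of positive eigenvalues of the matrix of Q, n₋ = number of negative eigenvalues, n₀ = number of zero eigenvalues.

(0, 1, 3)

Symmetric row and column elimination reduces A to a congruent diagonal form with pivots 0, 0, -5, 0.
That gives 1 negative, 3 zero pivots.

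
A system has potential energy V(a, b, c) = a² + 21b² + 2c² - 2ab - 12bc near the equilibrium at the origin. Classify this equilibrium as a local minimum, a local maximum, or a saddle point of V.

local minimum

The Hessian at the origin is H = [[2, -2, 0], [-2, 42, -12], [0, -12, 4]].
An LDLᵀ factorisation of H has diagonal entries 2, 40, 2/5.
Counting signs: 3 positive.
H is positive definite, so the origin is a strict local minimum.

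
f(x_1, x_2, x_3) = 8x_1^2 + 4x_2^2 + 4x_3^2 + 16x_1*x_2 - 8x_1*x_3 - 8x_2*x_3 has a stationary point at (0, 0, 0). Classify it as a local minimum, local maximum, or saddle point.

saddle point

The Hessian at the origin is H = [[16, 16, -8], [16, 8, -8], [-8, -8, 8]].
An LDLᵀ factorisation of H has diagonal entries 16, -8, 4.
That gives 2 positive, 1 negative pivots.
H is indefinite, so the origin is a saddle point.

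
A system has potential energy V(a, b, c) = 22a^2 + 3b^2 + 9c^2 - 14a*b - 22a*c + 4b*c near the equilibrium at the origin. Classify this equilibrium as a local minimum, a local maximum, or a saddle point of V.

local minimum

The Hessian at the origin is H = [[44, -14, -22], [-14, 6, 4], [-22, 4, 18]].
Applying the same elementary operations to the rows and columns of H produces a congruent diagonal matrix with entries 44, 17/11, 20/17.
Counting signs: 3 positive.
H is positive definite, so the origin is a strict local minimum.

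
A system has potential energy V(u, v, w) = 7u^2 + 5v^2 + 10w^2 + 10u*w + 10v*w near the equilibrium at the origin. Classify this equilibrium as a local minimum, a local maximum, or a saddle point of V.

local minimum

The Hessian at the origin is H = [[14, 0, 10], [0, 10, 10], [10, 10, 20]].
Congruent diagonalization of H (simultaneous row and column reduction) yields pivots 14, 10, 20/7.
So there are 3 positive pivots.
H is positive definite, so the origin is a strict local minimum.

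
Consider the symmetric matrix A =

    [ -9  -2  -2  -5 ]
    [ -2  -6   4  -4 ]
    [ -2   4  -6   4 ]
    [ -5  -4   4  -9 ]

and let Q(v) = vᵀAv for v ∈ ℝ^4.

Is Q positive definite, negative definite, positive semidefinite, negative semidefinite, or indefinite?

negative definite

Leading principal minors: Δ_1 = -9, Δ_2 = 50, Δ_3 = -100, Δ_4 = 80.
The signs alternate starting with Δ_1 < 0, so by Sylvester's criterion Q is negative definite.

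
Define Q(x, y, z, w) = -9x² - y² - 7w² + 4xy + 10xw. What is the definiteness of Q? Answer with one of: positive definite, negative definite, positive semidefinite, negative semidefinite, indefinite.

negative semidefinite

The symmetric matrix is A = [[-9, 2, 0, 5], [2, -1, 0, 0], [0, 0, 0, 0], [5, 0, 0, -7]].
Row-reducing A symmetrically gives the diagonal entries -9, -5/9, 0, -2.
So there are 3 negative, 1 zero pivots.
Hence Q is negative semidefinite.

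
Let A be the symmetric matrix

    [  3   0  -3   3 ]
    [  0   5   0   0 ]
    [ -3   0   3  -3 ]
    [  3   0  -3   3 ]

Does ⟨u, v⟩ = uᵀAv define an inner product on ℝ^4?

no

Symmetric row and column elimination reduces A to a congruent diagonal form with pivots 3, 5, 0, 0.
So there are 2 positive, 2 zero pivots.
Hence Q is positive semidefinite.
⟨·,·⟩ is an inner product exactly when A is positive definite.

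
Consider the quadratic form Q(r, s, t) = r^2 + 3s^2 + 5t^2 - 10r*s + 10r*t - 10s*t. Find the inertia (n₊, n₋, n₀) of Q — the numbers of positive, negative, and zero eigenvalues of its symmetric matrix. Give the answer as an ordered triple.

The symmetric matrix is A = [[1, -5, 5], [-5, 3, -5], [5, -5, 5]].
An LDLᵀ factorisation of A has diagonal entries 1, -22, -20/11.
That gives 1 positive, 2 negative pivots.

(1, 2, 0)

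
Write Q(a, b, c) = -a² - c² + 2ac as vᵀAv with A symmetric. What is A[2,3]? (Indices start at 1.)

The coefficient of b·c in Q is 0. For a symmetric A this equals A[2,3] + A[3,2] = 2·A[2,3].
So A[2,3] = 0/2 = 0.

0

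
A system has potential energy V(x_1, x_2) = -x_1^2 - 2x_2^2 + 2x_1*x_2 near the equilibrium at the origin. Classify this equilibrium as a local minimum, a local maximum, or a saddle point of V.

The Hessian at the origin is H = [[-2, 2], [2, -4]].
det H = -2·-4 − (2)² = 4 > 0 and H[1,1] = -2 < 0, so H is negative definite.
Therefore the origin is a local maximum.

local maximum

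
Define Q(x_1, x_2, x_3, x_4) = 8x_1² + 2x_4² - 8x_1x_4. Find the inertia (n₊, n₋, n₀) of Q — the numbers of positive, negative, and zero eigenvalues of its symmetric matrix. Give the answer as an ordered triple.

(1, 0, 3)

The symmetric matrix is A = [[8, 0, 0, -4], [0, 0, 0, 0], [0, 0, 0, 0], [-4, 0, 0, 2]].
Applying the same elementary operations to the rows and columns of A produces a congruent diagonal matrix with entries 8, 0, 0, 0.
Counting signs: 1 positive, 3 zero.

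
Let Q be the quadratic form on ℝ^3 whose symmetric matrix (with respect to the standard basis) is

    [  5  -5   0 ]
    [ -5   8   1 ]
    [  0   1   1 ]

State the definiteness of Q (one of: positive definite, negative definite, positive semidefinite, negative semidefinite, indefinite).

Congruent diagonalization of A (simultaneous row and column reduction) yields pivots 5, 3, 2/3.
That gives 3 positive pivots.
Hence Q is positive definite.

positive definite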